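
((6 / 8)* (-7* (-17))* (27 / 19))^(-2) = 5776 / 92910321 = 0.00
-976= -976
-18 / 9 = -2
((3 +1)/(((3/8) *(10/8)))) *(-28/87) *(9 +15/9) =-114688/3915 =-29.29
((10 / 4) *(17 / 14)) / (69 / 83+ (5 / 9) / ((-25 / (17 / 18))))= 2857275 / 762706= 3.75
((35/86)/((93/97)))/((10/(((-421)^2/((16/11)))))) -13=1320485861/255936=5159.44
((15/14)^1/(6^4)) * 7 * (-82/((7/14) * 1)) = -205/216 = -0.95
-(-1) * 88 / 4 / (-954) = -11 / 477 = -0.02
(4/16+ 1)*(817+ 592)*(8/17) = 14090/17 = 828.82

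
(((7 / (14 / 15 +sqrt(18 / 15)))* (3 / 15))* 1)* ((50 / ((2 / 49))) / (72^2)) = -60025 / 63936 +8575* sqrt(30) / 42624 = 0.16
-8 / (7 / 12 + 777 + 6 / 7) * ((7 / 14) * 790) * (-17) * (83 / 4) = 93633960 / 65389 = 1431.95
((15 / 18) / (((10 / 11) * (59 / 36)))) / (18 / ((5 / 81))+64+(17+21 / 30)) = 330 / 220247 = 0.00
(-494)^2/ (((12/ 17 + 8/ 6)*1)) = 239343/ 2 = 119671.50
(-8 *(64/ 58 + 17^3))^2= 1299764165184/ 841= 1545498412.82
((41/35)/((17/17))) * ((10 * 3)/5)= 246/35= 7.03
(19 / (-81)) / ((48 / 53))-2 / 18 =-1439 / 3888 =-0.37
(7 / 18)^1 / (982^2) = 7 / 17357832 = 0.00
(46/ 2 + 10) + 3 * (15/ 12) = 147/ 4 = 36.75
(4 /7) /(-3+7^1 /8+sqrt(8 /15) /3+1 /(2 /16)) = 203040 /2083921-1536 * sqrt(30) /2083921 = 0.09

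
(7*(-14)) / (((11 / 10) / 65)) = -63700 / 11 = -5790.91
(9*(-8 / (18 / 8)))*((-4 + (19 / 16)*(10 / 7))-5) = 1636 / 7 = 233.71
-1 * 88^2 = -7744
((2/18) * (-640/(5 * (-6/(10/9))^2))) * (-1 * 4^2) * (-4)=-204800/6561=-31.21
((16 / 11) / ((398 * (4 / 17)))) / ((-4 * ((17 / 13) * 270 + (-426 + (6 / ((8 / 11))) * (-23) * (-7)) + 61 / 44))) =-221 / 71524580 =-0.00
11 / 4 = 2.75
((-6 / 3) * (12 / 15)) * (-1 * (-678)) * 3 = -16272 / 5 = -3254.40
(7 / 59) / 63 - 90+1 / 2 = -95047 / 1062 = -89.50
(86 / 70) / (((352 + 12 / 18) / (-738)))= -47601 / 18515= -2.57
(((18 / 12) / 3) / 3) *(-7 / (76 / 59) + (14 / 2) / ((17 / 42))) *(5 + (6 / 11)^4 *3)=107390549 / 10317912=10.41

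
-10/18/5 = -1/9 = -0.11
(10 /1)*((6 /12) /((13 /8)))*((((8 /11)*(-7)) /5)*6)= -2688 /143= -18.80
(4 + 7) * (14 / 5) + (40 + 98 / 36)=6617 / 90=73.52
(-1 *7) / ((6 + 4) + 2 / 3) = -21 / 32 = -0.66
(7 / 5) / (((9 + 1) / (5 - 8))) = -21 / 50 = -0.42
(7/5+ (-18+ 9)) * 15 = -114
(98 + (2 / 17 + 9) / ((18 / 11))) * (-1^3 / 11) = -31693 / 3366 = -9.42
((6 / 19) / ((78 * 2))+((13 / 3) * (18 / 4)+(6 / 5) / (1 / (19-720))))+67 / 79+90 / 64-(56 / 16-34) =-2463145111 / 3122080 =-788.94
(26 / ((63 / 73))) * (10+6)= 30368 / 63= 482.03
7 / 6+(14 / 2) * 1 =49 / 6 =8.17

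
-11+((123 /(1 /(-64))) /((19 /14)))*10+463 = -1093492 /19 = -57552.21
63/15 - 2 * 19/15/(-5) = 4.71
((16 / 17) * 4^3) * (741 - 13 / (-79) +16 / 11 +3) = 663493632 / 14773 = 44912.59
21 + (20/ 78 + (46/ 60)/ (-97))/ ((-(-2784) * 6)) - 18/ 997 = 13218983194877/ 630016583040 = 20.98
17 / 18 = 0.94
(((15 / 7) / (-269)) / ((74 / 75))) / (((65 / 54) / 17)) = -103275 / 905723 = -0.11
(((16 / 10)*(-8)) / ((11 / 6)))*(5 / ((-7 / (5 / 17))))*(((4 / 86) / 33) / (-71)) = -0.00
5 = 5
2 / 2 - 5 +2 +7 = 5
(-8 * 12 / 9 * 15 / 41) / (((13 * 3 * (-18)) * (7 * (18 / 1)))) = 40 / 906633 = 0.00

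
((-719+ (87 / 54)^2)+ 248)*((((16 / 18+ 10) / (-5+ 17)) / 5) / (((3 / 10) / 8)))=-2266.85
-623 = -623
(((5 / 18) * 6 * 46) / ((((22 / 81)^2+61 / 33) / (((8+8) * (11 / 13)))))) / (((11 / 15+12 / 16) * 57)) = 19476547200 / 3049723573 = 6.39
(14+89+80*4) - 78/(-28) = 425.79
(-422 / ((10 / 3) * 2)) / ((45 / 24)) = -844 / 25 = -33.76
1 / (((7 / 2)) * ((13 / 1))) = 2 / 91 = 0.02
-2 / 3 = -0.67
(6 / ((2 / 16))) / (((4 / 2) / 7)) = 168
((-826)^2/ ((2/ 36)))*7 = 85966776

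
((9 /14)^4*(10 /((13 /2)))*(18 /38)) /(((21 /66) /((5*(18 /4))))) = 146146275 /16605316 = 8.80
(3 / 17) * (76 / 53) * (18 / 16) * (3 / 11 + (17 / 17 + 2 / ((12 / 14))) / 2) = 0.55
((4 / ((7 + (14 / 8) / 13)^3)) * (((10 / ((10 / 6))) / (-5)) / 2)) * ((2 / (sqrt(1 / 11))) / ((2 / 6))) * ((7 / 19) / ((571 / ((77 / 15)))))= -37120512 * sqrt(11) / 282654150275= -0.00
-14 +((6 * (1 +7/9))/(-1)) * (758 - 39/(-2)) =-24922/3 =-8307.33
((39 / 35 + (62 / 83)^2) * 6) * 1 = 2419266 / 241115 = 10.03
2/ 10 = 1/ 5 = 0.20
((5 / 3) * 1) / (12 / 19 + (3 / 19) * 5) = 95 / 81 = 1.17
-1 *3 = -3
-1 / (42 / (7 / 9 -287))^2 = -33856 / 729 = -46.44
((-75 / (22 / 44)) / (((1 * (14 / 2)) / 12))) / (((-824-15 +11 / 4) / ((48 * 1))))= 23040 / 1561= 14.76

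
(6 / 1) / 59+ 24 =1422 / 59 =24.10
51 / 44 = 1.16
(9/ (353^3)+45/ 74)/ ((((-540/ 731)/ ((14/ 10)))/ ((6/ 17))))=-66200422659/ 162751814900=-0.41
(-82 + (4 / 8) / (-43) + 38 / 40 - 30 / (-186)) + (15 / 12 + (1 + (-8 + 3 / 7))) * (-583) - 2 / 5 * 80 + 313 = 308155577 / 93310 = 3302.49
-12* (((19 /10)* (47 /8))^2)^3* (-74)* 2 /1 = 56290062662207593239 /16384000000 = 3435672769.91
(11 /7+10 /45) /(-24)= -0.07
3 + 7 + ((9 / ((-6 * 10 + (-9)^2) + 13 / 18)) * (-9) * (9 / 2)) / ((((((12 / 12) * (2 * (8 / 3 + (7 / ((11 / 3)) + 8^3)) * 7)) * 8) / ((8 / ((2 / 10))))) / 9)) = 923409695 / 93315278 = 9.90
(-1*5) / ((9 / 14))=-70 / 9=-7.78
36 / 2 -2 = 16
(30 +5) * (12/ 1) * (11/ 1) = 4620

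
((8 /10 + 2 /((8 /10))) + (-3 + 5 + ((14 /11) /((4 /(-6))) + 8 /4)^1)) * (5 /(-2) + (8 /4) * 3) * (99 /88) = 37359 /1760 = 21.23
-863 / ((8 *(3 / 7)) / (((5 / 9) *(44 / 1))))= -332255 / 54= -6152.87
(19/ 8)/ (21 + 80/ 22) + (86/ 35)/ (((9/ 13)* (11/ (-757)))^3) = -177695081597792623/ 73626288120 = -2413473.31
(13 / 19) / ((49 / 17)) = 221 / 931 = 0.24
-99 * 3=-297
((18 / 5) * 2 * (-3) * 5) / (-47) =108 / 47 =2.30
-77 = -77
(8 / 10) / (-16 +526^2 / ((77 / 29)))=77 / 10027965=0.00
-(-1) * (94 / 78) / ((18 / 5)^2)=1175 / 12636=0.09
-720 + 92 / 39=-27988 / 39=-717.64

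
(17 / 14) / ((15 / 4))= 34 / 105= 0.32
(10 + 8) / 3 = 6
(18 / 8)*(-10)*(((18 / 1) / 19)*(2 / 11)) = -3.88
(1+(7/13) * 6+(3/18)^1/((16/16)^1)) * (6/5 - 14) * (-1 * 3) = 10976/65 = 168.86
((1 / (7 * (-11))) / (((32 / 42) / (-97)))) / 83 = 291 / 14608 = 0.02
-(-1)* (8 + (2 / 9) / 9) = 650 / 81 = 8.02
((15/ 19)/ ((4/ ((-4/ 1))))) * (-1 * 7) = 105/ 19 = 5.53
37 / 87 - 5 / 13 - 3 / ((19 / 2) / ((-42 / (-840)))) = 5347 / 214890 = 0.02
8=8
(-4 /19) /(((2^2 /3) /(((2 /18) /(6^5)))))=-0.00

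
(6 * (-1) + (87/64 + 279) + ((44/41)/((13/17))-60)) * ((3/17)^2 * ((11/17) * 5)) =214308765/9858368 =21.74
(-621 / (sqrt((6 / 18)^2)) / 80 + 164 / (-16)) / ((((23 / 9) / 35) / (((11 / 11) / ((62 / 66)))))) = -5577957 / 11408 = -488.95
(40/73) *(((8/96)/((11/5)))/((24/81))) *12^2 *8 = 64800/803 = 80.70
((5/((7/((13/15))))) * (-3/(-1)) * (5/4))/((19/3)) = 195/532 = 0.37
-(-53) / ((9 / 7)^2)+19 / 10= 27509 / 810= 33.96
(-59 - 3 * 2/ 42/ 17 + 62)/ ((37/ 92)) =32752/ 4403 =7.44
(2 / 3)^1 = 2 / 3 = 0.67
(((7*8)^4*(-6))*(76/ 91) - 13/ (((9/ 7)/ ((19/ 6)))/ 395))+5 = -34603821977/ 702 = -49293193.70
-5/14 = -0.36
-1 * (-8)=8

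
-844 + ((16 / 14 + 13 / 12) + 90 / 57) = -1340951 / 1596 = -840.19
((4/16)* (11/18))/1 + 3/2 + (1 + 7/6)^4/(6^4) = 2804593/1679616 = 1.67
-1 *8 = -8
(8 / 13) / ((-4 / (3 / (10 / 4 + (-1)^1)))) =-4 / 13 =-0.31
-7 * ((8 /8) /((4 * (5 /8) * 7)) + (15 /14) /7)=-103 /70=-1.47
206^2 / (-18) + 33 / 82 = -1739579 / 738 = -2357.15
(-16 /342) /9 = -8 /1539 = -0.01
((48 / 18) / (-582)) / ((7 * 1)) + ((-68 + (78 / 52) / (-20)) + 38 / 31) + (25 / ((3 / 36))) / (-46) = -12787619909 / 174285720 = -73.37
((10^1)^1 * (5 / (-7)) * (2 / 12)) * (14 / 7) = -50 / 21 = -2.38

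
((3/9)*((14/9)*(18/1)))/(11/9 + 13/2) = 1.21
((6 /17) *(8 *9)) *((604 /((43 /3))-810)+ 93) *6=-4424544 /43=-102896.37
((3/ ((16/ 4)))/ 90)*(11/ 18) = 11/ 2160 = 0.01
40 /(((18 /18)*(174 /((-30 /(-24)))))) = 25 /87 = 0.29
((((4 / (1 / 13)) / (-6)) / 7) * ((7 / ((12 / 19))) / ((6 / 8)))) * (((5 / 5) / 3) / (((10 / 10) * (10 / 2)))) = -494 / 405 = -1.22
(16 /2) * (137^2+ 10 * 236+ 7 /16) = 338071 /2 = 169035.50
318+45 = 363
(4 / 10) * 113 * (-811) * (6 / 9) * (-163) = 59751236 / 15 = 3983415.73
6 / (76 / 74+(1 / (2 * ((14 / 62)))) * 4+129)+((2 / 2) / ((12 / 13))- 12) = -4693553 / 431652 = -10.87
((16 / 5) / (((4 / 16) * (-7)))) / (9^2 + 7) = -0.02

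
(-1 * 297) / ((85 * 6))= -99 / 170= -0.58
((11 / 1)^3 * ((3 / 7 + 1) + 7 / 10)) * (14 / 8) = 198319 / 40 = 4957.98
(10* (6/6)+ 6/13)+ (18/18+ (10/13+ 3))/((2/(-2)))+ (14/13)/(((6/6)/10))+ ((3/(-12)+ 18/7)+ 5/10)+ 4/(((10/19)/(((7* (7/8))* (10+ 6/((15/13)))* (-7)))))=-44896097/9100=-4933.64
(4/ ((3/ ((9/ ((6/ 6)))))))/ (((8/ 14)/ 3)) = 63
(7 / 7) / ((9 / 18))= 2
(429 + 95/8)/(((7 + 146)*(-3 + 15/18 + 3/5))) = -17635/9588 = -1.84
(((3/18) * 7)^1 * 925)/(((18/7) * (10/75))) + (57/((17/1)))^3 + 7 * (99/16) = 2284127423/707472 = 3228.58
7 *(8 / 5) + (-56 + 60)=15.20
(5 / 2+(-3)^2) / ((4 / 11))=253 / 8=31.62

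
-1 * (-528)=528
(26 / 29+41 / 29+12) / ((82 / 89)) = 36935 / 2378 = 15.53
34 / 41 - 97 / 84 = -1121 / 3444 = -0.33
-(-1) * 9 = 9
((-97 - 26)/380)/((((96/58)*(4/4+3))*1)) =-1189/24320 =-0.05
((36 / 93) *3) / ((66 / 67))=402 / 341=1.18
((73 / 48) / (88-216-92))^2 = 5329 / 111513600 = 0.00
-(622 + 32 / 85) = -622.38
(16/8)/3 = 0.67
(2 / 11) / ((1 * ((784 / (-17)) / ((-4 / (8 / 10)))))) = 85 / 4312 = 0.02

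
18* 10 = 180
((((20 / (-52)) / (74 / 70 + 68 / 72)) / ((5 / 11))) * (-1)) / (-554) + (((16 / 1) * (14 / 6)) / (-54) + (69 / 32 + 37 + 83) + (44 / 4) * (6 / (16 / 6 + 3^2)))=52367215087171 / 411946909920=127.12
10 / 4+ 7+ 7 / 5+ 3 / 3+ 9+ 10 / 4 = 117 / 5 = 23.40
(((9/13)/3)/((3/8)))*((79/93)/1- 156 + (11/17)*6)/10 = -191324/20553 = -9.31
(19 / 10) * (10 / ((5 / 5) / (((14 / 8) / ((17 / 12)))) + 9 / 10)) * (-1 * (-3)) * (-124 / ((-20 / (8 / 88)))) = 74214 / 3949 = 18.79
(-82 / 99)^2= 6724 / 9801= 0.69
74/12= 37/6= 6.17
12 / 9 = 1.33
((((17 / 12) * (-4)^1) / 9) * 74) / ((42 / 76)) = -47804 / 567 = -84.31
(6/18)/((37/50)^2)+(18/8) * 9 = 342667/16428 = 20.86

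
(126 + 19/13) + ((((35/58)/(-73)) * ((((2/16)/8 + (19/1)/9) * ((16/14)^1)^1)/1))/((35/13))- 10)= 465473321/3963024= 117.45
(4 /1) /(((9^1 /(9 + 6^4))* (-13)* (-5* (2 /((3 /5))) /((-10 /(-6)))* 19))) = 58 /247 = 0.23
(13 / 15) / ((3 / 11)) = 143 / 45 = 3.18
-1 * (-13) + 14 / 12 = 85 / 6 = 14.17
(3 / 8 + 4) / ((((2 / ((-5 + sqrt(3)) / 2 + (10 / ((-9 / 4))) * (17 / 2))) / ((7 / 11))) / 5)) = -888125 / 3168 + 1225 * sqrt(3) / 352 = -274.31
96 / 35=2.74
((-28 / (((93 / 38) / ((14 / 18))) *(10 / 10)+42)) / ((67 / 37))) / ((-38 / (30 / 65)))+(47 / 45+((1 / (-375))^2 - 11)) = -4879215088387 / 490304953125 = -9.95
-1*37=-37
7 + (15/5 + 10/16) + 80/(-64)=75/8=9.38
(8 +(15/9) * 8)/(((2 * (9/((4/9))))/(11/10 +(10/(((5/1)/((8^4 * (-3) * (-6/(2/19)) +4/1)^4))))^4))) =11452896048938692622424684755075068845814059572819522602667916206756466176172578133333333333333568/405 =28278755676391833635616510000000000000000000000000000000000000000000000000000000000000000000000.00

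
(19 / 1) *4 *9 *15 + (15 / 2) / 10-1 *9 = 41007 / 4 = 10251.75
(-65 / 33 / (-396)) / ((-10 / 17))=-221 / 26136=-0.01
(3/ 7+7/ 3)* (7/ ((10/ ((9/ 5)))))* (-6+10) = 348/ 25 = 13.92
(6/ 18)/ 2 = 1/ 6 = 0.17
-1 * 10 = -10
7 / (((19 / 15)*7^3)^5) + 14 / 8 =11755432307211389857 / 6717389889833344204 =1.75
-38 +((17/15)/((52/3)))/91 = -899063/23660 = -38.00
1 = 1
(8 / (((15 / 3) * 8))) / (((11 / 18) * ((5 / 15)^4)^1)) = 1458 / 55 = 26.51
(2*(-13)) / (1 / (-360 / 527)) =9360 / 527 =17.76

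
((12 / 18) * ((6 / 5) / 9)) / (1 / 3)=4 / 15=0.27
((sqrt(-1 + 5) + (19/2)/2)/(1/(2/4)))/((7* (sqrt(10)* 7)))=27* sqrt(10)/3920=0.02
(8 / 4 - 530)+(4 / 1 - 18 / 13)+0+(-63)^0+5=-6752 / 13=-519.38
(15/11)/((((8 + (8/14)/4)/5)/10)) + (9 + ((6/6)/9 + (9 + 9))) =66746/1881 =35.48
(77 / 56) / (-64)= -0.02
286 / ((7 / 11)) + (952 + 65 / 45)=88381 / 63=1402.87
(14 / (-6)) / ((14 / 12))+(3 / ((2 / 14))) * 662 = 13900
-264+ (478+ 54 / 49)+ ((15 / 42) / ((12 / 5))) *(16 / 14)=31645 / 147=215.27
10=10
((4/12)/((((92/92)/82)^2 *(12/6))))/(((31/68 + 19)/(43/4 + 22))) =7487174/3969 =1886.41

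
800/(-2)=-400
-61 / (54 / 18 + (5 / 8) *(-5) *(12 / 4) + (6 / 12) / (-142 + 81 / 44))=3009496 / 314693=9.56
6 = 6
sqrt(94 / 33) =sqrt(3102) / 33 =1.69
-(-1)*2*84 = 168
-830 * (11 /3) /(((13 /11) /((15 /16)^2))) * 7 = -26362875 /1664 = -15843.07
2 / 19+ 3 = 59 / 19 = 3.11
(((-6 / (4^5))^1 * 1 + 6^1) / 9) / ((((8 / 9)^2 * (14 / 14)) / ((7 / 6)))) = 64449 / 65536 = 0.98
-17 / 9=-1.89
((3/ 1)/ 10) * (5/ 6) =1/ 4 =0.25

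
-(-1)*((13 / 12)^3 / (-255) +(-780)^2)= 268085373803 / 440640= 608400.00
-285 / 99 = -95 / 33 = -2.88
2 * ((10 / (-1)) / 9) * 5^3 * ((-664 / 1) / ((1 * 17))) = 10849.67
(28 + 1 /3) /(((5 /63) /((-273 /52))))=-7497 /4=-1874.25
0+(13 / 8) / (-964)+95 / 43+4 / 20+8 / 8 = 5650101 / 1658080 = 3.41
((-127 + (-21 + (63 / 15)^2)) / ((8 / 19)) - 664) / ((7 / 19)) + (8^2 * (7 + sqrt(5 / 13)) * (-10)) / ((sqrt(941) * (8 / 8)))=-3699699 / 1400 - 640 * sqrt(941) * (sqrt(65) + 91) / 12233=-2801.62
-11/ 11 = -1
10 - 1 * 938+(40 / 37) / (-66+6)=-103010 / 111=-928.02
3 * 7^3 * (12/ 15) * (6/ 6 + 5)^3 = 889056/ 5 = 177811.20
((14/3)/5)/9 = 14/135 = 0.10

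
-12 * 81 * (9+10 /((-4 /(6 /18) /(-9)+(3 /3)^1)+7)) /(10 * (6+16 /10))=-34263 /266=-128.81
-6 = -6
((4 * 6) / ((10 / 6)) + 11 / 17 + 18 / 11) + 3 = 18404 / 935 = 19.68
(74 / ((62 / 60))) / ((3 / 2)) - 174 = -3914 / 31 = -126.26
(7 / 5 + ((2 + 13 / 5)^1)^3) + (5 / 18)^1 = 222781 / 2250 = 99.01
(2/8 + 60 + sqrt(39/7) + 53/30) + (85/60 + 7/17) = sqrt(273)/7 + 32561/510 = 66.21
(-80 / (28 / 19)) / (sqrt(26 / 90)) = -1140 *sqrt(65) / 91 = -101.00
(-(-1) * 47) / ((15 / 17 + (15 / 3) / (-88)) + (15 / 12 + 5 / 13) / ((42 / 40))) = 19195176 / 972955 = 19.73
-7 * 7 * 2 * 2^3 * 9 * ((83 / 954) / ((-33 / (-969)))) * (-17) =178655176 / 583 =306441.13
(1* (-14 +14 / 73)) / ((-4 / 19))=4788 / 73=65.59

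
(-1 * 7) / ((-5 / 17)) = 119 / 5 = 23.80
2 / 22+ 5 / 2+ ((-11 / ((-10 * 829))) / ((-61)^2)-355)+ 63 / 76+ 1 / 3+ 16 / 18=-40657898968303 / 116046752580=-350.36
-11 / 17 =-0.65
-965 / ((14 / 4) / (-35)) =9650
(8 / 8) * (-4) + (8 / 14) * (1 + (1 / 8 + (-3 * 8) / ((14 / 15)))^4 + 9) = 4216846576609 / 17210368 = 245017.80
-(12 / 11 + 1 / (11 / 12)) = -24 / 11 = -2.18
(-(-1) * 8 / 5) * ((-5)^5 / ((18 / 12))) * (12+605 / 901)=-114170000 / 2703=-42238.25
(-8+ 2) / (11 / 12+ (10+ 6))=-72 / 203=-0.35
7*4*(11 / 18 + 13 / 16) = 1435 / 36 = 39.86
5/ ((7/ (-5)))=-3.57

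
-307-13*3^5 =-3466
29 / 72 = 0.40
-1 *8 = -8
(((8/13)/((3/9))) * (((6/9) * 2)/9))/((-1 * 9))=-32/1053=-0.03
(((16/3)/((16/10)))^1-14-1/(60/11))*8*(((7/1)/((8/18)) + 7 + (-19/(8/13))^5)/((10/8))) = 39900114655219/20480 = 1948247785.90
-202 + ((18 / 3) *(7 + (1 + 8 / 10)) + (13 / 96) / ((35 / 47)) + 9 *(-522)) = -16285981 / 3360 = -4847.02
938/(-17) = -938/17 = -55.18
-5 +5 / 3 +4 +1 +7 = 26 / 3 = 8.67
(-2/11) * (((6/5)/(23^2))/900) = -1/2182125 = -0.00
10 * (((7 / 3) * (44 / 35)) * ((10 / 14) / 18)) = 220 / 189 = 1.16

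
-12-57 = -69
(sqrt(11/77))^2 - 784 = -5487/7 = -783.86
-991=-991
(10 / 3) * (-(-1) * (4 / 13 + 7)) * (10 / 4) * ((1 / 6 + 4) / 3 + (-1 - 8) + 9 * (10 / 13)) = -382375 / 9126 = -41.90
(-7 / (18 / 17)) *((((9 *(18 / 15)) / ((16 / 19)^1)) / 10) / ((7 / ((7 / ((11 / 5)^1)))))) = -6783 / 1760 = -3.85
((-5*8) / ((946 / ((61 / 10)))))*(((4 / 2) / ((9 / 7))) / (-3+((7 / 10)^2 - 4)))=24400 / 395901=0.06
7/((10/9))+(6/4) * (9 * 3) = 234/5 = 46.80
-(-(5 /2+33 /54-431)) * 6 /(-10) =3851 /15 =256.73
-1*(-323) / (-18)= -17.94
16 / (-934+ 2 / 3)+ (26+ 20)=8047 / 175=45.98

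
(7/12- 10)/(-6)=113/72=1.57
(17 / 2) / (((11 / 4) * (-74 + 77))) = 1.03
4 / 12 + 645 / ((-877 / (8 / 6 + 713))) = -1381358 / 2631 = -525.03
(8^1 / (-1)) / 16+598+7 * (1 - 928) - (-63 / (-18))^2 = -23615 / 4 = -5903.75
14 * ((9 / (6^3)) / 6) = 7 / 72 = 0.10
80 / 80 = 1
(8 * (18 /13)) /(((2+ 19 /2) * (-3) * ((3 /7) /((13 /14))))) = -16 /23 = -0.70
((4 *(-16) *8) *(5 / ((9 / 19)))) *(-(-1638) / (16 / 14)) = -7745920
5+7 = 12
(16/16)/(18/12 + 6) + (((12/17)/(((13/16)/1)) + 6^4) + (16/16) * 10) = 4332712/3315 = 1307.00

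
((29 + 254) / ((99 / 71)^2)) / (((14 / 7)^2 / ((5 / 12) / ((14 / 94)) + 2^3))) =1293928921 / 3293136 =392.92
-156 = -156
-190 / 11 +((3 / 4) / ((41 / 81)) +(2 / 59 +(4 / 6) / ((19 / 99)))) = -24840599 / 2022284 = -12.28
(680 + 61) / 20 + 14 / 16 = 1517 / 40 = 37.92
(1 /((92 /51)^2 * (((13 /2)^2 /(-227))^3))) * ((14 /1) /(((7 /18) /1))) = -4381072255152 /2553381961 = -1715.79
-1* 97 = -97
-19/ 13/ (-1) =19/ 13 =1.46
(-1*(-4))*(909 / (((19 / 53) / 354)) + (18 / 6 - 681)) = 68167104 / 19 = 3587742.32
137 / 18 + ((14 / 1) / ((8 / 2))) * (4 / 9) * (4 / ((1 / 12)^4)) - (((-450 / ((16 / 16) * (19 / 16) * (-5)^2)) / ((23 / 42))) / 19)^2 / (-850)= 68049923197780369 / 527389538850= 129031.61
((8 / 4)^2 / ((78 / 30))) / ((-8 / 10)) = -25 / 13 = -1.92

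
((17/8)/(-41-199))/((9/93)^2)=-16337/17280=-0.95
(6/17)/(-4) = -3/34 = -0.09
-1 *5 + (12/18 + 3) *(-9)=-38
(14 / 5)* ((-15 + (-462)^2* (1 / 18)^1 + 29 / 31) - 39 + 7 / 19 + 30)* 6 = 585563496 / 2945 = 198833.11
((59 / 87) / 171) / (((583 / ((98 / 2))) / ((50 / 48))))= 72275 / 208158984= 0.00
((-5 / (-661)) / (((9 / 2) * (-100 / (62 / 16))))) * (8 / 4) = -31 / 237960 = -0.00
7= 7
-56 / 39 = -1.44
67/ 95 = 0.71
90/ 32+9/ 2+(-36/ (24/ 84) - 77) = -3131/ 16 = -195.69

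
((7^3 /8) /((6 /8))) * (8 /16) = 343 /12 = 28.58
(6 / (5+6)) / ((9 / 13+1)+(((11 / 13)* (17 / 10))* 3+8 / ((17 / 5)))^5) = 105436593020200000 / 2549016144183546684009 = 0.00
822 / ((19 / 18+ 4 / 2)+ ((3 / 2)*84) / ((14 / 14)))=14796 / 2323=6.37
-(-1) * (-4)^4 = 256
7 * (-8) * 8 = -448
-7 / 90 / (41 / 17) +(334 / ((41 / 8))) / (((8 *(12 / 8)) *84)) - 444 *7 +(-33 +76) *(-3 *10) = -12622167 / 2870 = -4397.97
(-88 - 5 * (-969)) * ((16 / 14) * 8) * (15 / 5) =913344 / 7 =130477.71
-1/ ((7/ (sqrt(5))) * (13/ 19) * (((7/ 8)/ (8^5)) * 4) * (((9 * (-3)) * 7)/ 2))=2490368 * sqrt(5)/ 120393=46.25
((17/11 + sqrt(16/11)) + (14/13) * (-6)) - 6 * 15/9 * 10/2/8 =-6387/572 + 4 * sqrt(11)/11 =-9.96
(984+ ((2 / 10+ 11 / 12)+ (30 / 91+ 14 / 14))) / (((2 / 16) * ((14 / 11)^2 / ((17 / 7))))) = 11078995829 / 936390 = 11831.60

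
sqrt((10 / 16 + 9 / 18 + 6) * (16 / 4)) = sqrt(114) / 2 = 5.34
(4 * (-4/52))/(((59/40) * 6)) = -80/2301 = -0.03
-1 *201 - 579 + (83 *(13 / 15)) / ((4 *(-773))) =-36177479 / 46380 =-780.02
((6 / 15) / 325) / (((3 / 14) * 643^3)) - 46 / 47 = -59616348293434 / 60912355866375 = -0.98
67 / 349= 0.19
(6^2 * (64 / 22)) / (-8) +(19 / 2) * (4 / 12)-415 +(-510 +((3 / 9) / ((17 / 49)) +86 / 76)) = -932.83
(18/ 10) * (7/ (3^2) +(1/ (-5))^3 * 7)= 812/ 625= 1.30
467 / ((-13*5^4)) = -467 / 8125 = -0.06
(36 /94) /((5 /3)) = 54 /235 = 0.23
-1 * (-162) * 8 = 1296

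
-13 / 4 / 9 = -13 / 36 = -0.36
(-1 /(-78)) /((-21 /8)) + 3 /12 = 803 /3276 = 0.25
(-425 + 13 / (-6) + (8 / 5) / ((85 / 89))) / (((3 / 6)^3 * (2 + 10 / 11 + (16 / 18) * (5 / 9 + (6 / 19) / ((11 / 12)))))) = -6122671929 / 6671650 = -917.71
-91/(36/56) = -1274/9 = -141.56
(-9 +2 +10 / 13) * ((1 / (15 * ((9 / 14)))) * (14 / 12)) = -0.75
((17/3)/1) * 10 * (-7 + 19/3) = -340/9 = -37.78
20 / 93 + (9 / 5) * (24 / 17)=2.76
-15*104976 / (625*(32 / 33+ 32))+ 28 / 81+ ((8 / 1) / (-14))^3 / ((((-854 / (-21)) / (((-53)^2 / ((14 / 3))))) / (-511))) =19234336217743 / 14405485500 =1335.21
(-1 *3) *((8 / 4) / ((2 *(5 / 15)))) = -9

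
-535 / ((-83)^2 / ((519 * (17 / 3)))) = -1573435 / 6889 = -228.40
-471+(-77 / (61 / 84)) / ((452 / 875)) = -4661478 / 6893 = -676.26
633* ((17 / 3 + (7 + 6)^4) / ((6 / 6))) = 18082700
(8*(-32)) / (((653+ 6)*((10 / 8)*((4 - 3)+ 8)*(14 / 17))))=-8704 / 207585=-0.04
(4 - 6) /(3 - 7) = 1 /2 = 0.50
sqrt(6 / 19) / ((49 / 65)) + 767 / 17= 65 * sqrt(114) / 931 + 767 / 17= 45.86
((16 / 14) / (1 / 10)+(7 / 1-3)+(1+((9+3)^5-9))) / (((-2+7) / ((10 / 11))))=3483752 / 77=45243.53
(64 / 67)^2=4096 / 4489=0.91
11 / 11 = 1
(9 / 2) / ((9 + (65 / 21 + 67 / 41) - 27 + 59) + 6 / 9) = 7749 / 79894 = 0.10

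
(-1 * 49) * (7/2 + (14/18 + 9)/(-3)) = -637/54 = -11.80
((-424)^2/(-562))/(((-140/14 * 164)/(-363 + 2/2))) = -4067432/57605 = -70.61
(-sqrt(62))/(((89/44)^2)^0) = -7.87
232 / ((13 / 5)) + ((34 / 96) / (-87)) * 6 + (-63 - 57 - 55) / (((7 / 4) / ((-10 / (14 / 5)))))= 28269973 / 63336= 446.35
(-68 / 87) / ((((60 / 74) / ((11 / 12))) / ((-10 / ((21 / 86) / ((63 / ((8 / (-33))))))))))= -3272687 / 348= -9404.27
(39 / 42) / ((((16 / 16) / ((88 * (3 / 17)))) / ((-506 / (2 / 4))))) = -1736592 / 119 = -14593.21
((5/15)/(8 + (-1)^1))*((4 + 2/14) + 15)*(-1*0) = 0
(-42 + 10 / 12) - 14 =-331 / 6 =-55.17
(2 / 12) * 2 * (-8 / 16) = -1 / 6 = -0.17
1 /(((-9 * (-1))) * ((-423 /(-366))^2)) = 14884 /178929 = 0.08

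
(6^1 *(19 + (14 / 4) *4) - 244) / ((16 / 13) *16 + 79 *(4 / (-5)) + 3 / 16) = 47840 / 45053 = 1.06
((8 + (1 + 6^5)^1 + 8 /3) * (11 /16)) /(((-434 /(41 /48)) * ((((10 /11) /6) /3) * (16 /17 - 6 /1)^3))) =569435580659 /353341829120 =1.61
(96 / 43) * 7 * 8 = 5376 / 43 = 125.02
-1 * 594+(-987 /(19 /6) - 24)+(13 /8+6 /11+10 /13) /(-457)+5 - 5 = -9234944409 /9933352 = -929.69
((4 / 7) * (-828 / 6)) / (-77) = 552 / 539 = 1.02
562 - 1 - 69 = 492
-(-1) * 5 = 5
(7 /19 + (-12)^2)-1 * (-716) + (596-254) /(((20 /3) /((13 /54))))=331633 /380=872.72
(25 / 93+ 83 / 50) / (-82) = -8969 / 381300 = -0.02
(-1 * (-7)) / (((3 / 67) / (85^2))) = 3388525 / 3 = 1129508.33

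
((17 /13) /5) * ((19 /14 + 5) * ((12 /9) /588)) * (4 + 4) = 6052 /200655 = 0.03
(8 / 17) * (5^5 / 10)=2500 / 17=147.06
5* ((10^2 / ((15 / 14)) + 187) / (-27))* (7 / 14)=-4205 / 162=-25.96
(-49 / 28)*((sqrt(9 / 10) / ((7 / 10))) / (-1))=3*sqrt(10) / 4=2.37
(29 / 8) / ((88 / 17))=493 / 704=0.70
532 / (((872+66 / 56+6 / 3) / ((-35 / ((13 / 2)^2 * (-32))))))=13034 / 828269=0.02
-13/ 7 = -1.86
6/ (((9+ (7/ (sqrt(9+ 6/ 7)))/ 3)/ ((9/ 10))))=150903/ 249790-567 * sqrt(483)/ 249790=0.55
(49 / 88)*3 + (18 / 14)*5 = 4989 / 616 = 8.10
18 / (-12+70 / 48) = -1.71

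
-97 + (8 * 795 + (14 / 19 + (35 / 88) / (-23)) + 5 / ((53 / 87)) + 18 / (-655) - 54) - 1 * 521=7605361215061 / 1335000040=5696.90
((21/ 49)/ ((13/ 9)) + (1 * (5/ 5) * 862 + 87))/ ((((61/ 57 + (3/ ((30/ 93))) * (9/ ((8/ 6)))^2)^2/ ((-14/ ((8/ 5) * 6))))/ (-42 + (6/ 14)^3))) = 0.32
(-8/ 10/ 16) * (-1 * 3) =3/ 20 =0.15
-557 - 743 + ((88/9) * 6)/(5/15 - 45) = -1301.31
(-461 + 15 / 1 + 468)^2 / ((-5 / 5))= -484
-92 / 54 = -46 / 27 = -1.70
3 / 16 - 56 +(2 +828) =12387 / 16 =774.19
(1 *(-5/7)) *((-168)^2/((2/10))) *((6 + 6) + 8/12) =-1276800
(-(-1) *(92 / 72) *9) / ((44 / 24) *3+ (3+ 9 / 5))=115 / 103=1.12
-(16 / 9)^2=-256 / 81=-3.16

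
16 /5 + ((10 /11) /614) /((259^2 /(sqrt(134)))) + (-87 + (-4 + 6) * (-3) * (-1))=-389 /5 + 5 * sqrt(134) /226532537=-77.80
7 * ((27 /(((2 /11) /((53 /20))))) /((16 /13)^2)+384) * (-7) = -323027061 /10240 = -31545.61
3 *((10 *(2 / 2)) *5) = 150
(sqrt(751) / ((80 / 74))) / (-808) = -37 * sqrt(751) / 32320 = -0.03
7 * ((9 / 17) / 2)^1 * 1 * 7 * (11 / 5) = 4851 / 170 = 28.54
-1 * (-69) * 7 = 483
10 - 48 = -38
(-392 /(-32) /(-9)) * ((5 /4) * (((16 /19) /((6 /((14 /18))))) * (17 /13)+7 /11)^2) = -800340036125 /774942174864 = -1.03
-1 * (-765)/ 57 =255/ 19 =13.42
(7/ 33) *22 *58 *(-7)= -5684/ 3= -1894.67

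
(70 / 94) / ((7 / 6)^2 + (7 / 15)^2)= 4500 / 9541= 0.47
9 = 9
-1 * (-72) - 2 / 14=503 / 7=71.86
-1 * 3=-3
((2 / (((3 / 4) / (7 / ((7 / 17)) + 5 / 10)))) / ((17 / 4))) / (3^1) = 560 / 153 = 3.66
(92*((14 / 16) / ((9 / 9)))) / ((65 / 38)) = 3059 / 65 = 47.06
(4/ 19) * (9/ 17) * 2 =72/ 323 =0.22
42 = 42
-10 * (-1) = 10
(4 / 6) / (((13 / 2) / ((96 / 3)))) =128 / 39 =3.28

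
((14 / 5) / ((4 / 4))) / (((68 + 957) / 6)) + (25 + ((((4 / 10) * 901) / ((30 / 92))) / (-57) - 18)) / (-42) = 11461523 / 36807750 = 0.31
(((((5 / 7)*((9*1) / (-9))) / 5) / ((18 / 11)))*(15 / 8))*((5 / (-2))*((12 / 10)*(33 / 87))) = 605 / 3248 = 0.19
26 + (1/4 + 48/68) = 1833/68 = 26.96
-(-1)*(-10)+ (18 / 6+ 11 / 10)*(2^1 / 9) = -9.09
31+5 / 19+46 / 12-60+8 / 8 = -2725 / 114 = -23.90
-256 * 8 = -2048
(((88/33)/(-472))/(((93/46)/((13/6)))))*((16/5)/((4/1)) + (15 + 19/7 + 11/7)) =-210197/1728405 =-0.12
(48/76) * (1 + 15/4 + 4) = 105/19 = 5.53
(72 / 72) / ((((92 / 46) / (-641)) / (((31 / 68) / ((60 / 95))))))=-377549 / 1632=-231.34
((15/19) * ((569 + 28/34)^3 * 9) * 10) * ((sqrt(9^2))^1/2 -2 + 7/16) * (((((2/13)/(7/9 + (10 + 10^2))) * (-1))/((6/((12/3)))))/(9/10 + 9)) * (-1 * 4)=14445970.05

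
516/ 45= 172/ 15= 11.47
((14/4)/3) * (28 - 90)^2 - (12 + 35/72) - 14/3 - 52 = 317917/72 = 4415.51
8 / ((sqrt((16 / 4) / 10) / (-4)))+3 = 3-16*sqrt(10) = -47.60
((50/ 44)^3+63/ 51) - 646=-116447103/ 181016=-643.30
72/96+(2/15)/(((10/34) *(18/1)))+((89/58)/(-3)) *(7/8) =0.33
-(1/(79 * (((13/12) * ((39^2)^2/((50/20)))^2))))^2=-0.00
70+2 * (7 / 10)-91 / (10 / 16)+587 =2564 / 5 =512.80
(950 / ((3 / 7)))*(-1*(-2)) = 13300 / 3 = 4433.33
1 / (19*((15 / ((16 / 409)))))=16 / 116565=0.00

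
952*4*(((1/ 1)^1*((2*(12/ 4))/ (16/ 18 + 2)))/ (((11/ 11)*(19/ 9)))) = 925344/ 247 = 3746.33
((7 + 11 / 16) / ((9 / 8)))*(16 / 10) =164 / 15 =10.93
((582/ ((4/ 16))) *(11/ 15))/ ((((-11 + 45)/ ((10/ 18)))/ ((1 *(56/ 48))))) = 14938/ 459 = 32.54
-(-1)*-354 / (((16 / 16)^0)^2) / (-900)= 59 / 150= 0.39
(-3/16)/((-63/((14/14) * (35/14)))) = 5/672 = 0.01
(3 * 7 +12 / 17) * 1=369 / 17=21.71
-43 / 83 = -0.52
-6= -6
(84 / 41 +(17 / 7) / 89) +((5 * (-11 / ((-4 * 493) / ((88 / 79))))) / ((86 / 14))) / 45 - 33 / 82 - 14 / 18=0.90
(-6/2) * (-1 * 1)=3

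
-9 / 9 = -1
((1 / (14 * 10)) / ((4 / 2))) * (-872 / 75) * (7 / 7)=-109 / 2625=-0.04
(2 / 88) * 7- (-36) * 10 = 15847 / 44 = 360.16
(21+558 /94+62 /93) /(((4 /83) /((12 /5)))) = 323036 /235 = 1374.62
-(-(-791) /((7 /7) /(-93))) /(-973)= -10509 /139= -75.60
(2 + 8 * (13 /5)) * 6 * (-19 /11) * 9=-116964 /55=-2126.62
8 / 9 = 0.89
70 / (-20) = -7 / 2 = -3.50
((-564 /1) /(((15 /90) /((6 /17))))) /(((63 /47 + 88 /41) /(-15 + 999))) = -38499795072 /114223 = -337058.17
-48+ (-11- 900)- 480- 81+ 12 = -1508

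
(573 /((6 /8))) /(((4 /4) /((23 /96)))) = 4393 /24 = 183.04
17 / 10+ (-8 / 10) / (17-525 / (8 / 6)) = 25651 / 15070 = 1.70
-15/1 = -15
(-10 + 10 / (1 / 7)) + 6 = 66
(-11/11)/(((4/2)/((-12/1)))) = 6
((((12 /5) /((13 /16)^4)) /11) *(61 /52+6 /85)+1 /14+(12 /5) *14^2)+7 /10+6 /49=40138360011609 /85053943975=471.92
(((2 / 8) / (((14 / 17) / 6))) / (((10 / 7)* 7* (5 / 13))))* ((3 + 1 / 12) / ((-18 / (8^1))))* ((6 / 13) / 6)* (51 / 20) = -10693 / 84000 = -0.13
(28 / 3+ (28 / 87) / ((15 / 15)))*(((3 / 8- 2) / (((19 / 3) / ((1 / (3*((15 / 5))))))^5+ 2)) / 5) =-91 / 17449069711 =-0.00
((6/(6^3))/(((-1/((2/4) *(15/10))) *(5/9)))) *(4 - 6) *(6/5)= 0.09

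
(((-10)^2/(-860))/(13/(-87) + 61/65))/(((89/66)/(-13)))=12129975/8538037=1.42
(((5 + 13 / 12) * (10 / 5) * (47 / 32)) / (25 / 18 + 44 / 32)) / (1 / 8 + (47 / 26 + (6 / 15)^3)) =16726125 / 5165443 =3.24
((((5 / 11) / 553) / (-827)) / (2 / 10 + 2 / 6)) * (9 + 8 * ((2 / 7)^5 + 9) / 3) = -0.00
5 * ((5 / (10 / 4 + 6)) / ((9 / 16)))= 800 / 153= 5.23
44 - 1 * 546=-502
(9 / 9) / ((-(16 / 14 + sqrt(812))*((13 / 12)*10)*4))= 21 / 645515 - 147*sqrt(203) / 2582060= -0.00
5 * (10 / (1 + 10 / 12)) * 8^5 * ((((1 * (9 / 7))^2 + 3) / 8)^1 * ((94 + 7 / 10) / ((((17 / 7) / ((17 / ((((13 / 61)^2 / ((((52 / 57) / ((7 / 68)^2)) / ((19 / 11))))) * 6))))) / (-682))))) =-3641344629806202880 / 84721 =-42980425512047.81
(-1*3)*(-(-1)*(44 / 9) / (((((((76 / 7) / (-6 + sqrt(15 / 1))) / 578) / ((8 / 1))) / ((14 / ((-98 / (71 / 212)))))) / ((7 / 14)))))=-902836 / 1007 + 451418*sqrt(15) / 3021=-317.83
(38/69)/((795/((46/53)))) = 0.00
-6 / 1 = -6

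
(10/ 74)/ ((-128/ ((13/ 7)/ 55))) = -13/ 364672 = -0.00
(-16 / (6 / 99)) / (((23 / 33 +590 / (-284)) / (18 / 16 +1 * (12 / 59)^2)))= 5022796878 / 22518589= 223.05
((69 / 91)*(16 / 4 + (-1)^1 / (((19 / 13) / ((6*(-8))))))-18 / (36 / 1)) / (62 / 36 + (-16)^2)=121977 / 1145833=0.11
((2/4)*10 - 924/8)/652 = -221/1304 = -0.17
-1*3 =-3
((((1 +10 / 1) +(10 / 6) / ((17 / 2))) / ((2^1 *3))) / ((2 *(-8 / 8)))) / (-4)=571 / 2448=0.23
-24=-24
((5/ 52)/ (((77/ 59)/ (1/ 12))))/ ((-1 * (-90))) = 0.00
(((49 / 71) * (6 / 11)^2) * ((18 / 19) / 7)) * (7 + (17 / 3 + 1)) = 0.38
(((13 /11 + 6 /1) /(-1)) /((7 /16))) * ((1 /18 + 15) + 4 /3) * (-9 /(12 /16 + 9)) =745760 /3003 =248.34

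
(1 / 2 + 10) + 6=33 / 2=16.50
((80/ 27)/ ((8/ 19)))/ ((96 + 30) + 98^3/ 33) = 209/ 850815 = 0.00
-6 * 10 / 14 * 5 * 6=-128.57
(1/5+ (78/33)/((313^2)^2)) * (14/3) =492693481938/527885872855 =0.93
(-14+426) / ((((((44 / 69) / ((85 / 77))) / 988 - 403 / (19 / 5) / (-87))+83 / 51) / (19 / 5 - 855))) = -14733020684928 / 119606623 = -123178.97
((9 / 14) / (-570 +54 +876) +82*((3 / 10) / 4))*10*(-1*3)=-10335 / 56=-184.55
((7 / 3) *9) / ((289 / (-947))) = -19887 / 289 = -68.81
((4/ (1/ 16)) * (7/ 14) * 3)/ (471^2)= 32/ 73947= 0.00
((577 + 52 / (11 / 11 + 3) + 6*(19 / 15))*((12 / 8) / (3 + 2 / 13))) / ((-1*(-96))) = 2.96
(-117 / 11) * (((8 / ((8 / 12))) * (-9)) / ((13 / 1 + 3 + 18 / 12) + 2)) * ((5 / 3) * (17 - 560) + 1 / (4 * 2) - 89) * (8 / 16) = -644031 / 22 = -29274.14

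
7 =7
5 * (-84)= -420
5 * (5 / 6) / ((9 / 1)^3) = 25 / 4374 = 0.01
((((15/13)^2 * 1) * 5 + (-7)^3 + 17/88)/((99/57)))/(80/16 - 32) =94985237/13250952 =7.17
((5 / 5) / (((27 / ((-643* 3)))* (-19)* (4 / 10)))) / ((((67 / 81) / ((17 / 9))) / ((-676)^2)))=12488011640 / 1273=9809907.02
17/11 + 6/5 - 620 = -617.25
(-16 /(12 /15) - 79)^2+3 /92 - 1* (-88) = 909791 /92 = 9889.03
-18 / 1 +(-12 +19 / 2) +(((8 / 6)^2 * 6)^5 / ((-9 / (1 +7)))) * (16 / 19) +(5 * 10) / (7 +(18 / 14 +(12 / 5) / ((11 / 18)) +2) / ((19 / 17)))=-422753546096105 / 4089396942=-103377.97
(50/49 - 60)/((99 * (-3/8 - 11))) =23120/441441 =0.05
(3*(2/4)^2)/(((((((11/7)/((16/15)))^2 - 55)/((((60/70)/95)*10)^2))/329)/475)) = -45480960/2518241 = -18.06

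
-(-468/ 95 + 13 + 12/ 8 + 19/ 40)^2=-58323769/ 577600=-100.98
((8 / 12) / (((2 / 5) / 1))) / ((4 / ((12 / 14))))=0.36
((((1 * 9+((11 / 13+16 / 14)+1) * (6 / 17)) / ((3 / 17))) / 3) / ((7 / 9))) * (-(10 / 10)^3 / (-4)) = 6.10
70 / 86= 35 / 43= 0.81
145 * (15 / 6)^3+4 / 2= 2267.62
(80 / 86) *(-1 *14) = -560 / 43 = -13.02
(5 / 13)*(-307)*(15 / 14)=-23025 / 182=-126.51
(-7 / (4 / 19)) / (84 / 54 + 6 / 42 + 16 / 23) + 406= 5440939 / 13876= 392.11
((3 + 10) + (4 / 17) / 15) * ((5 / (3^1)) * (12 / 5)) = 13276 / 255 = 52.06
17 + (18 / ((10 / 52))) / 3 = 241 / 5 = 48.20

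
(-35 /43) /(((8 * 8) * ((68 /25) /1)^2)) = -21875 /12725248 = -0.00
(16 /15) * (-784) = -12544 /15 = -836.27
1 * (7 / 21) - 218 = -653 / 3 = -217.67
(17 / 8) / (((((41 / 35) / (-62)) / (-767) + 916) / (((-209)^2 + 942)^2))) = 28170305220783635 / 6098325124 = 4619351.16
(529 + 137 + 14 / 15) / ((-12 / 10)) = -5002 / 9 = -555.78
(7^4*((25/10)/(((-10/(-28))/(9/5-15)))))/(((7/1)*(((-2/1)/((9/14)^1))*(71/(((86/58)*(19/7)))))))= 11889801/20590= 577.46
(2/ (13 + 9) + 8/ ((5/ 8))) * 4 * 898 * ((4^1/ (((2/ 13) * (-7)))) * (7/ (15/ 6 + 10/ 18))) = -1191868704/ 3025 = -394006.18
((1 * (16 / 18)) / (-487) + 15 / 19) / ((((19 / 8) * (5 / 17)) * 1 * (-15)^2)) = 8920648 / 1780045875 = 0.01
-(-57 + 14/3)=157/3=52.33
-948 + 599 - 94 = -443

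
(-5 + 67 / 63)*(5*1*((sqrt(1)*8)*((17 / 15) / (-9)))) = 33728 / 1701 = 19.83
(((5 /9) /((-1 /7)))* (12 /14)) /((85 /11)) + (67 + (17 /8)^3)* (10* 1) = 9994703 /13056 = 765.53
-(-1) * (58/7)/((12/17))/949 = 493/39858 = 0.01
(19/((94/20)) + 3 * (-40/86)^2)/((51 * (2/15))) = 1019275/1477351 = 0.69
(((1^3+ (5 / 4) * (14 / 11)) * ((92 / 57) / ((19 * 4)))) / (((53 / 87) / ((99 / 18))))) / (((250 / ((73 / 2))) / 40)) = 146073 / 50350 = 2.90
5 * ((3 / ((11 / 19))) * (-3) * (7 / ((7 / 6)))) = -5130 / 11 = -466.36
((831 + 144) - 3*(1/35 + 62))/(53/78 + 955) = 2153736/2609005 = 0.83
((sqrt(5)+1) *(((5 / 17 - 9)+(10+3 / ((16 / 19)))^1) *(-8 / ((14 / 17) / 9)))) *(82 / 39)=-162483 *sqrt(5) / 182 - 162483 / 182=-2889.04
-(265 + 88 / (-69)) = -18197 / 69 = -263.72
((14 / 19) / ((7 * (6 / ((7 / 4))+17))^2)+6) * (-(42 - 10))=-74598400 / 388531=-192.00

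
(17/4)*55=233.75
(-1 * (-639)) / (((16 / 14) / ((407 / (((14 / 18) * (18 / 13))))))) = 211309.31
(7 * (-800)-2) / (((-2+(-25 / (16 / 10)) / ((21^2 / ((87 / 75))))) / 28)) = 553387968 / 7201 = 76848.77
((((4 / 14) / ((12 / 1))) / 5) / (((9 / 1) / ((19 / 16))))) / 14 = 19 / 423360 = 0.00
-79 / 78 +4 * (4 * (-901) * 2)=-2248975 / 78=-28833.01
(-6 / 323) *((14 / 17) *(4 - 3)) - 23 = -126377 / 5491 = -23.02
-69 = -69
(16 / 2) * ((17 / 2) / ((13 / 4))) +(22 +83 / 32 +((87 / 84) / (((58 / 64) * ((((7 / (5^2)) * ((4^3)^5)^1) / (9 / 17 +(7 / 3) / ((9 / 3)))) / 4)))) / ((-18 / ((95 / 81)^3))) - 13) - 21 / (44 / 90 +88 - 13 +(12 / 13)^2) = 10456724506721187439145071 / 324322533739564376260608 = 32.24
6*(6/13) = 36/13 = 2.77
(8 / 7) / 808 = 1 / 707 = 0.00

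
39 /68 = 0.57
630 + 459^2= 211311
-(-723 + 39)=684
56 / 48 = 7 / 6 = 1.17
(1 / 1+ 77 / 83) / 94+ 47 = 183427 / 3901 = 47.02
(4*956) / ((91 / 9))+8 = 35144 / 91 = 386.20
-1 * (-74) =74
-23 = -23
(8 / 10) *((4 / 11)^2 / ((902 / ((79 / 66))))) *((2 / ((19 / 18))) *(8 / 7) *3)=364032 / 399186865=0.00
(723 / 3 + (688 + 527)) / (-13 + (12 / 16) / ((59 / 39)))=-26432 / 227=-116.44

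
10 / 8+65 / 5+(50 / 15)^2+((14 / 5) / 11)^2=2768881 / 108900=25.43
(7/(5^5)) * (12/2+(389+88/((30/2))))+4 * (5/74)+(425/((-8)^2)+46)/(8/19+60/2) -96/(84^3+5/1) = 2.90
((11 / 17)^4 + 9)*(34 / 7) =1532660 / 34391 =44.57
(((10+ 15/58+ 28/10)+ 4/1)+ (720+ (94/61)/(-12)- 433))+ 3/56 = 451707733/1485960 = 303.98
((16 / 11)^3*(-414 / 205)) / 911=-1695744 / 248570905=-0.01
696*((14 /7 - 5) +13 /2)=2436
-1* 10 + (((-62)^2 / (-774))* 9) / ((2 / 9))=-9079 / 43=-211.14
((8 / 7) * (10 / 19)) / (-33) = -80 / 4389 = -0.02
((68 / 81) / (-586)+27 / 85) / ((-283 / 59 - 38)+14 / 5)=-37636159 / 4760436339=-0.01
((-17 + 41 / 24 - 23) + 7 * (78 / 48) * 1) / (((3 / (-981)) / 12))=105621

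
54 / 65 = 0.83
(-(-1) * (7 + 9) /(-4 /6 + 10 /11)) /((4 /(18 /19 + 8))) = 2805 /19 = 147.63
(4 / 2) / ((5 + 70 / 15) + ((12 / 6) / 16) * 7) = 48 / 253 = 0.19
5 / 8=0.62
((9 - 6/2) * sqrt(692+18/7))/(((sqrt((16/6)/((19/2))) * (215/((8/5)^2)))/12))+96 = 1152 * sqrt(1939938)/37625+96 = 138.65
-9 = -9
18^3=5832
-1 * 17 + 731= 714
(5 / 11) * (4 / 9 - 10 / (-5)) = 10 / 9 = 1.11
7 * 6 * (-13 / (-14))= 39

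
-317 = -317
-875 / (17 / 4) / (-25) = 140 / 17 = 8.24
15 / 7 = 2.14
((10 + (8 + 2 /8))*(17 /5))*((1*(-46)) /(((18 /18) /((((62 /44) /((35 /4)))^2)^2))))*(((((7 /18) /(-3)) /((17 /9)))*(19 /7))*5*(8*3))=942759789472 /21970650625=42.91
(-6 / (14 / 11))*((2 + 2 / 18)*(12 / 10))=-11.94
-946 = -946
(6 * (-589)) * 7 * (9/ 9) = -24738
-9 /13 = -0.69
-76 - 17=-93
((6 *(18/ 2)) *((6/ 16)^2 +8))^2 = 197880489/ 1024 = 193242.67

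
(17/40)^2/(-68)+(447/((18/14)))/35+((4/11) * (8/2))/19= 40157021/4012800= 10.01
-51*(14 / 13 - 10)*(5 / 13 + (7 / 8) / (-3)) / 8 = 14297 / 2704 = 5.29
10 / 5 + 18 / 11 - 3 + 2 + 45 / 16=959 / 176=5.45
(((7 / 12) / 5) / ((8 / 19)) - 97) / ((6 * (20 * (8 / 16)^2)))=-46427 / 14400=-3.22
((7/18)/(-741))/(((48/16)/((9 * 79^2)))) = -43687/4446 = -9.83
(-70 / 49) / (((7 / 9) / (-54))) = 4860 / 49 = 99.18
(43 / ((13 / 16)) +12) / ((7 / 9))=7596 / 91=83.47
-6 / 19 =-0.32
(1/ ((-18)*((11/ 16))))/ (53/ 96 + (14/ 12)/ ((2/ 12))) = -256/ 23925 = -0.01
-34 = -34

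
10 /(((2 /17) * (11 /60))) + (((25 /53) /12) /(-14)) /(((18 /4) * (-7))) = 1430427875 /3085236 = 463.64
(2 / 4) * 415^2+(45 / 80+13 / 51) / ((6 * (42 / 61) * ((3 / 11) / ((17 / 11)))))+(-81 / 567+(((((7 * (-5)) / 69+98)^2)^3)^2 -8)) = 3847114800955108790793125317932804314017342645327 / 5217555805404235512827328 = 737340422304702039895951.90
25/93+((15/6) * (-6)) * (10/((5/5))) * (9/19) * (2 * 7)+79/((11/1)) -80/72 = -57634436/58311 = -988.40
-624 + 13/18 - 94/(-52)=-72712/117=-621.47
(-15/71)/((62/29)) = -435/4402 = -0.10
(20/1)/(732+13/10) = 200/7333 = 0.03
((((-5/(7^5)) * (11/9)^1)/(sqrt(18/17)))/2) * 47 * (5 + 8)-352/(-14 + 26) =-88/3-33605 * sqrt(34)/1815156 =-29.44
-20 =-20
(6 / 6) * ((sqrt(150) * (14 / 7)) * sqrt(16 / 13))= 40 * sqrt(78) / 13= 27.17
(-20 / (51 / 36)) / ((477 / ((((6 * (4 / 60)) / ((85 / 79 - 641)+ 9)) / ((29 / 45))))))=37920 / 1302347747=0.00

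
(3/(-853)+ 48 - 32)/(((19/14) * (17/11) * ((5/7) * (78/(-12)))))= -1.64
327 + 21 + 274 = 622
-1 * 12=-12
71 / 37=1.92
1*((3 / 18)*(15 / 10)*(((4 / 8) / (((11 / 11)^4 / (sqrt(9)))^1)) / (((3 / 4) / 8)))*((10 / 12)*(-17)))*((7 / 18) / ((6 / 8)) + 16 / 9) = -10540 / 81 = -130.12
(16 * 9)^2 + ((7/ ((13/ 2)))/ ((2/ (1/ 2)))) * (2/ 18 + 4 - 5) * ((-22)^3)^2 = -3172211200/ 117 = -27112916.24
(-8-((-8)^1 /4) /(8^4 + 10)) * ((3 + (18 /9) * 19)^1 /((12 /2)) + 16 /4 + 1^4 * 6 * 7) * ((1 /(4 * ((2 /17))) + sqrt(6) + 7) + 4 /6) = -1223431385 /295632-5206091 * sqrt(6) /12318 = -5173.61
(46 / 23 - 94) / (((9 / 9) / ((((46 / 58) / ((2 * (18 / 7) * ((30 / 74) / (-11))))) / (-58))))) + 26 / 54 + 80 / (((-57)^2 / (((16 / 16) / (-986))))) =-6.16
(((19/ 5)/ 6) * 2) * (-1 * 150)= -190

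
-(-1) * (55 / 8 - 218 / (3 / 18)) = -10409 / 8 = -1301.12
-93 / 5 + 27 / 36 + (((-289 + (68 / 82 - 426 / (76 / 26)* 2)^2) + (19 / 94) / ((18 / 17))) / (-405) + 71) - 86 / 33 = -359815726684757 / 2287141250130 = -157.32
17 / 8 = 2.12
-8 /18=-4 /9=-0.44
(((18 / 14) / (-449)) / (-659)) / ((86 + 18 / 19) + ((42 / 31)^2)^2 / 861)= 0.00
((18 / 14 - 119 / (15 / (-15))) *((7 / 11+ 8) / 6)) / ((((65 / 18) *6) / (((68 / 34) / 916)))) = 7999 / 458458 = 0.02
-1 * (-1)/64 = 1/64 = 0.02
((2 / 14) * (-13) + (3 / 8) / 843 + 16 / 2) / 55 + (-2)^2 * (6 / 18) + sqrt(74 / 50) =sqrt(37) / 5 + 3751933 / 2596440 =2.66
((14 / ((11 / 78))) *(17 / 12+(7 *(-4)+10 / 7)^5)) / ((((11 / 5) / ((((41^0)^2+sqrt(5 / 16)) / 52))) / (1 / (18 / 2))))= -13357215261965 / 10458756 - 13357215261965 *sqrt(5) / 41835024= -1991070.98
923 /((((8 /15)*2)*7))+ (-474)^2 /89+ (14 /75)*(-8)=1978577359 /747600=2646.57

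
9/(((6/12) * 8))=9/4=2.25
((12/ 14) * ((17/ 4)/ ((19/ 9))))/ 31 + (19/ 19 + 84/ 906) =1429899/ 1245146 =1.15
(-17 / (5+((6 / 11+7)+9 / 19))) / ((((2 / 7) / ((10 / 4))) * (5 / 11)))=-273581 / 10884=-25.14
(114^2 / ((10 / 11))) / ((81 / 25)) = 39710 / 9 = 4412.22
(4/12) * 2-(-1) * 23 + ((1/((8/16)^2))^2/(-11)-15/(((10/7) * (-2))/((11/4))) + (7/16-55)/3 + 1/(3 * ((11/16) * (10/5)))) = 823/44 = 18.70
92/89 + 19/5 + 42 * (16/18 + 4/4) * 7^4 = 254296363/1335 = 190484.17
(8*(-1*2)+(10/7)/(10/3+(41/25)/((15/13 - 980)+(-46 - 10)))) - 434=-10579110900/23531557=-449.57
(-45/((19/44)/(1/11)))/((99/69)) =-1380/209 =-6.60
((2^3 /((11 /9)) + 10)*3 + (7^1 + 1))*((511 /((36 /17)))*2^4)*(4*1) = 88120928 /99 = 890110.38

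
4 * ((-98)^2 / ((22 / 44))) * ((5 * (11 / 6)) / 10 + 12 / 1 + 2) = 1146077.33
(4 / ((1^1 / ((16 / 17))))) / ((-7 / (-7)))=64 / 17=3.76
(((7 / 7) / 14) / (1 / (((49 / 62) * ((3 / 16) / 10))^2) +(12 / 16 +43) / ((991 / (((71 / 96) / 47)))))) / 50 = 4601062368 / 14667121894391875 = 0.00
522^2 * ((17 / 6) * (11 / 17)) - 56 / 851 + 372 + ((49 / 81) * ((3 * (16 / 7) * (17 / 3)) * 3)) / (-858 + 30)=103381166098 / 206793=499925.85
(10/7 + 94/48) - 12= -1447/168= -8.61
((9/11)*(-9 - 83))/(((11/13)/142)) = -1528488/121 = -12632.13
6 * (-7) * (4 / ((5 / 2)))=-336 / 5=-67.20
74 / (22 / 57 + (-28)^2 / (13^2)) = 356421 / 24203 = 14.73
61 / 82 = 0.74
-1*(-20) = 20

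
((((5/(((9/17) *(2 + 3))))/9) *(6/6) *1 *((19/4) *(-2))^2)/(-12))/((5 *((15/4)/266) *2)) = -816221/72900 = -11.20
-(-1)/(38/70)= 35/19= 1.84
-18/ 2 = -9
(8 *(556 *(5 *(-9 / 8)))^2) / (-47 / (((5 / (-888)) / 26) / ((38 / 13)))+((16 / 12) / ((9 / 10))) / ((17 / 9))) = 9976881375 / 80884468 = 123.35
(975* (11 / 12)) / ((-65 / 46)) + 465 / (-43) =-55325 / 86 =-643.31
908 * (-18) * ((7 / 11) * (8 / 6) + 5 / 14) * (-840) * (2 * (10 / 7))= 3641443200 / 77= 47291470.13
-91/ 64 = -1.42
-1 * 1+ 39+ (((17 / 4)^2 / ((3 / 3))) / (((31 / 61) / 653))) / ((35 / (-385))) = -126610259 / 496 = -255262.62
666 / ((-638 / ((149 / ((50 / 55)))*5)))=-855.47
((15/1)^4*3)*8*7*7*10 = 595350000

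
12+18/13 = 174/13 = 13.38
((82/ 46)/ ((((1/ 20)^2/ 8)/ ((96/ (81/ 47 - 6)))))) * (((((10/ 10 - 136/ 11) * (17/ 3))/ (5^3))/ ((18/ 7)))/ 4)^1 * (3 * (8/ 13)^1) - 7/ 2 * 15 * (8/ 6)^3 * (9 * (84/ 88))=1941941680/ 180297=10770.79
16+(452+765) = 1233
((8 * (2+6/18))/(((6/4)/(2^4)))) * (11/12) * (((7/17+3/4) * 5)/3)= 486640/1377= 353.41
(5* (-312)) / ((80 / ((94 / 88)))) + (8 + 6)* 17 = 19111 / 88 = 217.17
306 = 306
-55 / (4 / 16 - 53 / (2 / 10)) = 220 / 1059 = 0.21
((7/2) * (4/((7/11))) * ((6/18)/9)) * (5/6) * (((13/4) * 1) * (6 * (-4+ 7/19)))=-16445/342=-48.08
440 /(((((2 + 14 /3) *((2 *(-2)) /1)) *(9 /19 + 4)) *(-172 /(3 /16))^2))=-5643 /1287495680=-0.00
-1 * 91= -91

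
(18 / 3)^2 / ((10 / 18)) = 324 / 5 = 64.80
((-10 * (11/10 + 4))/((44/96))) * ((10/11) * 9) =-110160/121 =-910.41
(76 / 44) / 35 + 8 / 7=459 / 385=1.19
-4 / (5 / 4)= -16 / 5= -3.20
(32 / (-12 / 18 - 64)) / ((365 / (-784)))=37632 / 35405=1.06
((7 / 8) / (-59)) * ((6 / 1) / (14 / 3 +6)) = -63 / 7552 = -0.01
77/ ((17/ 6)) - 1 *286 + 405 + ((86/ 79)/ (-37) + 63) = 10392726/ 49691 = 209.15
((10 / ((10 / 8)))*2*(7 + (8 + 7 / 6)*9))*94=134608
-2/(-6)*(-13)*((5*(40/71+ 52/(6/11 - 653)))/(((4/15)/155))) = -3103956375/509567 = -6091.36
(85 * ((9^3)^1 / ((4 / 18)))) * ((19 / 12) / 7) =3532005 / 56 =63071.52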